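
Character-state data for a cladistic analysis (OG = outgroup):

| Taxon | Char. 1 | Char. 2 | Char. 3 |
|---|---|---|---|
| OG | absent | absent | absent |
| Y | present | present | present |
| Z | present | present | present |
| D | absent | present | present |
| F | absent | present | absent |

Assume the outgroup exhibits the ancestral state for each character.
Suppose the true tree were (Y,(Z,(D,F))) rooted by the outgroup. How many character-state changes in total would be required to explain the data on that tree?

Map each character onto (Y,(Z,(D,F))) (rooted by OG) and count the minimum state changes it requires (Fitch parsimony):
Char. 1: 2; Char. 2: 1; Char. 3: 2.
Total tree length = 5.

5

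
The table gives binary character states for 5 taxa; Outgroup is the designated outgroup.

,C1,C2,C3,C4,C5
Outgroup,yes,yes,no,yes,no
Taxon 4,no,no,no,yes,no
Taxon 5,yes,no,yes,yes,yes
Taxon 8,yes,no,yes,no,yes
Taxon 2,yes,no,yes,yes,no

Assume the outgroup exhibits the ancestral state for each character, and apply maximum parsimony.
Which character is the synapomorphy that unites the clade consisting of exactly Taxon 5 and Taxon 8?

C5

Character polarity is set by the outgroup: the derived state is whichever differs from the outgroup's state, so for C1, C2, C4 the derived state is 'no', and for the remaining characters it is 'yes'.
C1: derived state 'no' in Taxon 4 only — an autapomorphy, so it tells us nothing about relationships among taxa.
All ingroup taxa share the derived state 'no' for C2; it defines the ingroup but does not resolve relationships within it.
C3 (derived state 'yes') is shared by Taxon 2, Taxon 5, and Taxon 8 — a synapomorphy uniting that clade.
C4 (derived state 'no') is unique to Taxon 8 (autapomorphy; uninformative for grouping).
C5: derived state 'yes' in Taxon 5 and Taxon 8 only — synapomorphy for {Taxon 5, Taxon 8}.
Most parsimonious ingroup topology: (Taxon 4,((Taxon 5,Taxon 8),Taxon 2)).
The clade {Taxon 5, Taxon 8} is supported by C5: its derived state 'yes' occurs in exactly those taxa and in no other taxon (including the outgroup).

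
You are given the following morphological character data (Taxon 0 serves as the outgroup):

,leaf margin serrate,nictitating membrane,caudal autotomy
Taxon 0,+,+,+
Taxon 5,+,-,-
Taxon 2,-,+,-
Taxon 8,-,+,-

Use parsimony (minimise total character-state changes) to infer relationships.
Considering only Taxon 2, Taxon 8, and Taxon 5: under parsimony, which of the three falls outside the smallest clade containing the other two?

The outgroup has state '+' for every character, so '-' is the derived state throughout.
leaf margin serrate (derived state '-') is shared by Taxon 2 and Taxon 8 — a synapomorphy uniting that clade.
nictitating membrane: derived state '-' in Taxon 5 only — an autapomorphy, so it tells us nothing about relationships among taxa.
caudal autotomy (derived state '-') is shared by all ingroup taxa — unites the whole ingroup.
Most parsimonious ingroup topology: (Taxon 5,(Taxon 2,Taxon 8)).
Taxon 2 and Taxon 8 share a more recent common ancestor with each other than either does with Taxon 5, so Taxon 5 is the least closely related of the three.

Taxon 5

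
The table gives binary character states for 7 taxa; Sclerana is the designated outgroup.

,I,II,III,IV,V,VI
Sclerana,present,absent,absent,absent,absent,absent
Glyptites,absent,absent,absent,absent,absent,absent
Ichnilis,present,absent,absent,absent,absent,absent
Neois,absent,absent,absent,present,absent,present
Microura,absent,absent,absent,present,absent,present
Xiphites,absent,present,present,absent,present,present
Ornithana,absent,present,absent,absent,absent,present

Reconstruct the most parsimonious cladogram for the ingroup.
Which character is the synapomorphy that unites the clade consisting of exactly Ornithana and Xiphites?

Character polarity is set by the outgroup: the derived state is whichever differs from the outgroup's state, so for I the derived state is 'absent', and for the remaining characters it is 'present'.
Only Glyptites, Microura, Neois, Ornithana, and Xiphites show the derived state 'absent' for I, supporting them as a clade.
II: derived state 'present' in Ornithana and Xiphites only — synapomorphy for {Ornithana, Xiphites}.
III (derived state 'present') is unique to Xiphites (autapomorphy; uninformative for grouping).
IV: derived state 'present' in Microura and Neois only — synapomorphy for {Microura, Neois}.
V (derived state 'present') is unique to Xiphites (autapomorphy; uninformative for grouping).
Only Microura, Neois, Ornithana, and Xiphites show the derived state 'present' for VI, supporting them as a clade.
Most parsimonious ingroup topology: ((Glyptites,((Neois,Microura),(Xiphites,Ornithana))),Ichnilis).
The clade {Ornithana, Xiphites} is supported by II: its derived state 'present' occurs in exactly those taxa and in no other taxon (including the outgroup).

II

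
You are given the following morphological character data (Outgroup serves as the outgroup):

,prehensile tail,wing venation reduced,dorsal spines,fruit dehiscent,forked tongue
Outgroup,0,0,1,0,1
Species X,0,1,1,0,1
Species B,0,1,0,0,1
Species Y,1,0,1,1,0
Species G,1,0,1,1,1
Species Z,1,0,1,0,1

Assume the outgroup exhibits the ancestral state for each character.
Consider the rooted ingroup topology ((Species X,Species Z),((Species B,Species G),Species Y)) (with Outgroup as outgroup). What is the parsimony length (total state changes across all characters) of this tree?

Map each character onto ((Species X,Species Z),((Species B,Species G),Species Y)) (rooted by Outgroup) and count the minimum state changes it requires (Fitch parsimony):
prehensile tail: 3; wing venation reduced: 2; dorsal spines: 1; fruit dehiscent: 2; forked tongue: 1.
Total tree length = 9.

9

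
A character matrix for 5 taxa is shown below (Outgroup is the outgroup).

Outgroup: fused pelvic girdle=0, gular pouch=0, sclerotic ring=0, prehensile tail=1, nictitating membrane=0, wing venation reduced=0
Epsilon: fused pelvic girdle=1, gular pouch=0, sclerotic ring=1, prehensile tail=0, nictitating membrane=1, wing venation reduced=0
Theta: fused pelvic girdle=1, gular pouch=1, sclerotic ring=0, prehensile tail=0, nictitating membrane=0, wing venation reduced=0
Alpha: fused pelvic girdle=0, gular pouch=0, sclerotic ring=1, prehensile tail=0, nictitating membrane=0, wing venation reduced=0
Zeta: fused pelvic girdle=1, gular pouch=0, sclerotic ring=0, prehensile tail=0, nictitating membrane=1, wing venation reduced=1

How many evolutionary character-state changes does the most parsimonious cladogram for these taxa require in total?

Character polarity is set by the outgroup: the derived state is whichever differs from the outgroup's state, so for prehensile tail the derived state is '0', and for the remaining characters it is '1'.
fused pelvic girdle: derived state '1' in Epsilon, Theta, and Zeta only — synapomorphy for {Epsilon, Theta, Zeta}.
gular pouch: derived state '1' in Theta only — an autapomorphy, so it tells us nothing about relationships among taxa.
sclerotic ring groups Alpha and Epsilon, which is incompatible with the clades supported by the remaining characters; treating it as convergent (homoplasy) costs fewer steps than any alternative tree.
All ingroup taxa share the derived state '0' for prehensile tail; it defines the ingroup but does not resolve relationships within it.
nictitating membrane: derived state '1' in Epsilon and Zeta only — synapomorphy for {Epsilon, Zeta}.
wing venation reduced (derived state '1') is unique to Zeta (autapomorphy; uninformative for grouping).
Most parsimonious ingroup topology: (((Epsilon,Zeta),Theta),Alpha).
Changes per character on this tree: fused pelvic girdle: 1; gular pouch: 1; sclerotic ring: 2; prehensile tail: 1; nictitating membrane: 1; wing venation reduced: 1.
Total = 7.

7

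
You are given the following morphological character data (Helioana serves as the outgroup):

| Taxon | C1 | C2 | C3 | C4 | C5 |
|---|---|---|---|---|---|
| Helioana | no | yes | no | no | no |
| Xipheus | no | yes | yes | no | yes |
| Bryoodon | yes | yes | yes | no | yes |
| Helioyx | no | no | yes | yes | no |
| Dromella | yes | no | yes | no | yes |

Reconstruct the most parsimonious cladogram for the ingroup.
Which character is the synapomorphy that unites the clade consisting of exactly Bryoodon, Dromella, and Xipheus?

Character polarity is set by the outgroup: the derived state is whichever differs from the outgroup's state, so for C2 the derived state is 'no', and for the remaining characters it is 'yes'.
C1 (derived state 'yes') is shared by Bryoodon and Dromella — a synapomorphy uniting that clade.
C2 groups Dromella and Helioyx, which is incompatible with the clades supported by the remaining characters; treating it as convergent (homoplasy) costs fewer steps than any alternative tree.
All ingroup taxa share the derived state 'yes' for C3; it defines the ingroup but does not resolve relationships within it.
C4: derived state 'yes' in Helioyx only — an autapomorphy, so it tells us nothing about relationships among taxa.
C5: derived state 'yes' in Bryoodon, Dromella, and Xipheus only — synapomorphy for {Bryoodon, Dromella, Xipheus}.
Most parsimonious ingroup topology: ((Xipheus,(Bryoodon,Dromella)),Helioyx).
The clade {Bryoodon, Dromella, Xipheus} is supported by C5: its derived state 'yes' occurs in exactly those taxa and in no other taxon (including the outgroup).

C5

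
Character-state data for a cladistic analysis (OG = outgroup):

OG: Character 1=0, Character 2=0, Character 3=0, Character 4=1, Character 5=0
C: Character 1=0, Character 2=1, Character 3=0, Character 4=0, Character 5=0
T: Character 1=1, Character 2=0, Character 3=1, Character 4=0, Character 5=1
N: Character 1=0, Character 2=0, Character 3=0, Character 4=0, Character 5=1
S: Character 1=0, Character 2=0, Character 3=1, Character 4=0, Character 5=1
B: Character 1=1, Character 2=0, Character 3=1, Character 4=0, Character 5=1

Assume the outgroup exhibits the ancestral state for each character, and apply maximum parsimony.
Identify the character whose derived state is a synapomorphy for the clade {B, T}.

Character 1

Character polarity is set by the outgroup: the derived state is whichever differs from the outgroup's state, so for Character 4 the derived state is '0', and for the remaining characters it is '1'.
Character 1: derived state '1' in B and T only — synapomorphy for {B, T}.
Character 2: derived state '1' in C only — an autapomorphy, so it tells us nothing about relationships among taxa.
Only B, S, and T show the derived state '1' for Character 3, supporting them as a clade.
Character 4 (derived state '0') is shared by all ingroup taxa — unites the whole ingroup.
Only B, N, S, and T show the derived state '1' for Character 5, supporting them as a clade.
Most parsimonious ingroup topology: (C,(((T,B),S),N)).
The clade {B, T} is supported by Character 1: its derived state '1' occurs in exactly those taxa and in no other taxon (including the outgroup).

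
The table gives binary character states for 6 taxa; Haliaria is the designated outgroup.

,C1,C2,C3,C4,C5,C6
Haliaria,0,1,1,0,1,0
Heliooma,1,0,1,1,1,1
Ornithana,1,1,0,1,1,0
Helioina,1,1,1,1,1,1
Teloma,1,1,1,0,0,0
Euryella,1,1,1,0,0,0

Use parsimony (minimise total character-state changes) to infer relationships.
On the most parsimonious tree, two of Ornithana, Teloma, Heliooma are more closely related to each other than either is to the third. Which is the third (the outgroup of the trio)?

Teloma

Character polarity is set by the outgroup: the derived state is whichever differs from the outgroup's state, so for C2, C3, C5 the derived state is '0', and for the remaining characters it is '1'.
C1 (derived state '1') is shared by all ingroup taxa — unites the whole ingroup.
C2 (derived state '0') is unique to Heliooma (autapomorphy; uninformative for grouping).
C3: derived state '0' in Ornithana only — an autapomorphy, so it tells us nothing about relationships among taxa.
C4: derived state '1' in Helioina, Heliooma, and Ornithana only — synapomorphy for {Helioina, Heliooma, Ornithana}.
C5: derived state '0' in Euryella and Teloma only — synapomorphy for {Euryella, Teloma}.
C6: derived state '1' in Helioina and Heliooma only — synapomorphy for {Helioina, Heliooma}.
Most parsimonious ingroup topology: (((Heliooma,Helioina),Ornithana),(Teloma,Euryella)).
Ornithana and Heliooma share a more recent common ancestor with each other than either does with Teloma, so Teloma is the least closely related of the three.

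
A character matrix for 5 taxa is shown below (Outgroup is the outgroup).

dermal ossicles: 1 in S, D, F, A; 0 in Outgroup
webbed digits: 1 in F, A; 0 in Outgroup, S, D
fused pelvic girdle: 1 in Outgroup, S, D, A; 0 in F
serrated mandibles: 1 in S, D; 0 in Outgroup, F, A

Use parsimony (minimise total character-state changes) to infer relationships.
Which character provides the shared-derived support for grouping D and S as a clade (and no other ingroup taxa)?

serrated mandibles

Character polarity is set by the outgroup: the derived state is whichever differs from the outgroup's state, so for fused pelvic girdle the derived state is '0', and for the remaining characters it is '1'.
dermal ossicles (derived state '1') is shared by all ingroup taxa — unites the whole ingroup.
webbed digits: derived state '1' in A and F only — synapomorphy for {A, F}.
fused pelvic girdle: derived state '0' in F only — an autapomorphy, so it tells us nothing about relationships among taxa.
serrated mandibles (derived state '1') is shared by D and S — a synapomorphy uniting that clade.
Most parsimonious ingroup topology: ((S,D),(F,A)).
The clade {D, S} is supported by serrated mandibles: its derived state '1' occurs in exactly those taxa and in no other taxon (including the outgroup).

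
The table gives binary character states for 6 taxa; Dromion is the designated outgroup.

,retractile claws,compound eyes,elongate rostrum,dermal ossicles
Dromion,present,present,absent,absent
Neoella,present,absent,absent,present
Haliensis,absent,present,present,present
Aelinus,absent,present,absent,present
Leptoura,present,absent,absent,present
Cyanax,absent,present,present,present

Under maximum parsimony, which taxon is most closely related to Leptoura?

Character polarity is set by the outgroup: the derived state is whichever differs from the outgroup's state, so for retractile claws, compound eyes the derived state is 'absent', and for the remaining characters it is 'present'.
retractile claws (derived state 'absent') is shared by Aelinus, Cyanax, and Haliensis — a synapomorphy uniting that clade.
Only Leptoura and Neoella show the derived state 'absent' for compound eyes, supporting them as a clade.
elongate rostrum (derived state 'present') is shared by Cyanax and Haliensis — a synapomorphy uniting that clade.
All ingroup taxa share the derived state 'present' for dermal ossicles; it defines the ingroup but does not resolve relationships within it.
Most parsimonious ingroup topology: ((Neoella,Leptoura),((Haliensis,Cyanax),Aelinus)).
Leptoura and Neoella form a cherry on this tree, so they are sister taxa.

Neoella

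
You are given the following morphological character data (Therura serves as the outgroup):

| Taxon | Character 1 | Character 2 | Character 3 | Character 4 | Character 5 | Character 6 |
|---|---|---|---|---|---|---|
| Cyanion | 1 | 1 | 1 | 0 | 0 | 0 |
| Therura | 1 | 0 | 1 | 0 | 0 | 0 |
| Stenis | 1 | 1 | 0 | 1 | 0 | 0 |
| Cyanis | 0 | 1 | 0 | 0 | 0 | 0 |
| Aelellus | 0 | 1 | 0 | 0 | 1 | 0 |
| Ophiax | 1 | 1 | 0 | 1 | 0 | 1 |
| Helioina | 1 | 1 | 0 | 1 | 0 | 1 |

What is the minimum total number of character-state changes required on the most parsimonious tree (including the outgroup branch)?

Character polarity is set by the outgroup: the derived state is whichever differs from the outgroup's state, so for Character 1, Character 3 the derived state is '0', and for the remaining characters it is '1'.
Character 1: derived state '0' in Aelellus and Cyanis only — synapomorphy for {Aelellus, Cyanis}.
All ingroup taxa share the derived state '1' for Character 2; it defines the ingroup but does not resolve relationships within it.
Only Aelellus, Cyanis, Helioina, Ophiax, and Stenis show the derived state '0' for Character 3, supporting them as a clade.
Only Helioina, Ophiax, and Stenis show the derived state '1' for Character 4, supporting them as a clade.
Character 5 (derived state '1') is unique to Aelellus (autapomorphy; uninformative for grouping).
Character 6 (derived state '1') is shared by Helioina and Ophiax — a synapomorphy uniting that clade.
Most parsimonious ingroup topology: ((((Helioina,Ophiax),Stenis),(Aelellus,Cyanis)),Cyanion).
Changes per character on this tree: Character 1: 1; Character 2: 1; Character 3: 1; Character 4: 1; Character 5: 1; Character 6: 1.
Total = 6.

6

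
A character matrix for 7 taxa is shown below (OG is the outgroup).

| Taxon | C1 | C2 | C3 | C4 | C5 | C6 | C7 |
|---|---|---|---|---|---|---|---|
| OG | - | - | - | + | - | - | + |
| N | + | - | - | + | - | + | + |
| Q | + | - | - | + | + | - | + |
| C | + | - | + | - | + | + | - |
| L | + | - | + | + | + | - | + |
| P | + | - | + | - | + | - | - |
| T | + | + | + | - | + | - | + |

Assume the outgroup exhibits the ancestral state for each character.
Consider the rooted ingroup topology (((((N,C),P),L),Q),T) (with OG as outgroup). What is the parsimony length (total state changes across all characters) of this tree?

Map each character onto (((((N,C),P),L),Q),T) (rooted by OG) and count the minimum state changes it requires (Fitch parsimony):
C1: 1; C2: 1; C3: 3; C4: 3; C5: 2; C6: 1; C7: 2.
Total tree length = 13.

13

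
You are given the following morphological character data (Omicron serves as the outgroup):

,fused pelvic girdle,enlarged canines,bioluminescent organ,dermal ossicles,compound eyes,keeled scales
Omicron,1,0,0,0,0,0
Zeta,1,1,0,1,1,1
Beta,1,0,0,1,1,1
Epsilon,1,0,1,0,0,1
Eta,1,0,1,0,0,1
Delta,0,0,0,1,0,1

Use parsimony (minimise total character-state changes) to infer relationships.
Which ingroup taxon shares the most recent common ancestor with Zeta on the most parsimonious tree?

Beta

Character polarity is set by the outgroup: the derived state is whichever differs from the outgroup's state, so for fused pelvic girdle the derived state is '0', and for the remaining characters it is '1'.
fused pelvic girdle: derived state '0' in Delta only — an autapomorphy, so it tells us nothing about relationships among taxa.
enlarged canines: derived state '1' in Zeta only — an autapomorphy, so it tells us nothing about relationships among taxa.
bioluminescent organ: derived state '1' in Epsilon and Eta only — synapomorphy for {Epsilon, Eta}.
dermal ossicles (derived state '1') is shared by Beta, Delta, and Zeta — a synapomorphy uniting that clade.
Only Beta and Zeta show the derived state '1' for compound eyes, supporting them as a clade.
All ingroup taxa share the derived state '1' for keeled scales; it defines the ingroup but does not resolve relationships within it.
Most parsimonious ingroup topology: (((Zeta,Beta),Delta),(Epsilon,Eta)).
Zeta and Beta form a cherry on this tree, so they are sister taxa.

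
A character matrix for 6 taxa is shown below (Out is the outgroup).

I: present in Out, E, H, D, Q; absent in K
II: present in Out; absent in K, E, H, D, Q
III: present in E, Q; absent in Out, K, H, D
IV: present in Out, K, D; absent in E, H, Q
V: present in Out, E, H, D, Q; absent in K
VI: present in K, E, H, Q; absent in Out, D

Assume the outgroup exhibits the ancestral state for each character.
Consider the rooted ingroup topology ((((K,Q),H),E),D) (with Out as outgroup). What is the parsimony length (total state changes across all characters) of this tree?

8

Map each character onto ((((K,Q),H),E),D) (rooted by Out) and count the minimum state changes it requires (Fitch parsimony):
I: 1; II: 1; III: 2; IV: 2; V: 1; VI: 1.
Total tree length = 8.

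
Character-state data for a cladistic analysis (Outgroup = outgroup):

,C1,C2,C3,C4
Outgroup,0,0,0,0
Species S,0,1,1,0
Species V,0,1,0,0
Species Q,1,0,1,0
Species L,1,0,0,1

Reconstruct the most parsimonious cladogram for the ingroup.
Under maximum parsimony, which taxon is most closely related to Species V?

Species S

The outgroup has state '0' for every character, so '1' is the derived state throughout.
C1 (derived state '1') is shared by Species L and Species Q — a synapomorphy uniting that clade.
C2: derived state '1' in Species S and Species V only — synapomorphy for {Species S, Species V}.
C3 groups Species Q and Species S, which is incompatible with the clades supported by the remaining characters; treating it as convergent (homoplasy) costs fewer steps than any alternative tree.
C4 (derived state '1') is unique to Species L (autapomorphy; uninformative for grouping).
Most parsimonious ingroup topology: ((Species S,Species V),(Species Q,Species L)).
Species V and Species S form a cherry on this tree, so they are sister taxa.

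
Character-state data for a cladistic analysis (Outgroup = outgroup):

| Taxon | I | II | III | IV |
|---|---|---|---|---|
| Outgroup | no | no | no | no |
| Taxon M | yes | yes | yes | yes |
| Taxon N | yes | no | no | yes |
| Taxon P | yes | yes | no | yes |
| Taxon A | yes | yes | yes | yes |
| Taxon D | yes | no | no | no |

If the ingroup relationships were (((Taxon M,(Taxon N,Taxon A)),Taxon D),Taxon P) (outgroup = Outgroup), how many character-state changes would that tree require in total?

8

Map each character onto (((Taxon M,(Taxon N,Taxon A)),Taxon D),Taxon P) (rooted by Outgroup) and count the minimum state changes it requires (Fitch parsimony):
I: 1; II: 3; III: 2; IV: 2.
Total tree length = 8.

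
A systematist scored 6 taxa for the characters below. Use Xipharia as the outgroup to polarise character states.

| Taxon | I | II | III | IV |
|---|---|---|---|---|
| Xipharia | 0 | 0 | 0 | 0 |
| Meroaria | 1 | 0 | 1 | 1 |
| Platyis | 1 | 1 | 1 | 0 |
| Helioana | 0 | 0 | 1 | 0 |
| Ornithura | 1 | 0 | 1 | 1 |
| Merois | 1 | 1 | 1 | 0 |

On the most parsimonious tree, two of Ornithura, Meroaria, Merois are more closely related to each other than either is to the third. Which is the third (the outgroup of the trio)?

The outgroup has state '0' for every character, so '1' is the derived state throughout.
I: derived state '1' in Meroaria, Merois, Ornithura, and Platyis only — synapomorphy for {Meroaria, Merois, Ornithura, Platyis}.
II: derived state '1' in Merois and Platyis only — synapomorphy for {Merois, Platyis}.
All ingroup taxa share the derived state '1' for III; it defines the ingroup but does not resolve relationships within it.
Only Meroaria and Ornithura show the derived state '1' for IV, supporting them as a clade.
Most parsimonious ingroup topology: (((Meroaria,Ornithura),(Platyis,Merois)),Helioana).
Ornithura and Meroaria share a more recent common ancestor with each other than either does with Merois, so Merois is the least closely related of the three.

Merois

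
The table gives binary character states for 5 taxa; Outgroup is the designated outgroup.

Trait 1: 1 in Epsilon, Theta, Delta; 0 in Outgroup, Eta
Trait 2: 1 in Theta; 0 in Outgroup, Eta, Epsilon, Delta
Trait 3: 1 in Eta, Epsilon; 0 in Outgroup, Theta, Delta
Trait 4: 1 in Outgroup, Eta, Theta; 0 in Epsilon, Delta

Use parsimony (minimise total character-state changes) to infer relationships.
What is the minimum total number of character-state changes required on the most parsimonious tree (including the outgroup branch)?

5

Character polarity is set by the outgroup: the derived state is whichever differs from the outgroup's state, so for Trait 4 the derived state is '0', and for the remaining characters it is '1'.
Only Delta, Epsilon, and Theta show the derived state '1' for Trait 1, supporting them as a clade.
Trait 2: derived state '1' in Theta only — an autapomorphy, so it tells us nothing about relationships among taxa.
Trait 3 groups Epsilon and Eta, which is incompatible with the clades supported by the remaining characters; treating it as convergent (homoplasy) costs fewer steps than any alternative tree.
Trait 4 (derived state '0') is shared by Delta and Epsilon — a synapomorphy uniting that clade.
Most parsimonious ingroup topology: (Eta,((Epsilon,Delta),Theta)).
Changes per character on this tree: Trait 1: 1; Trait 2: 1; Trait 3: 2; Trait 4: 1.
Total = 5.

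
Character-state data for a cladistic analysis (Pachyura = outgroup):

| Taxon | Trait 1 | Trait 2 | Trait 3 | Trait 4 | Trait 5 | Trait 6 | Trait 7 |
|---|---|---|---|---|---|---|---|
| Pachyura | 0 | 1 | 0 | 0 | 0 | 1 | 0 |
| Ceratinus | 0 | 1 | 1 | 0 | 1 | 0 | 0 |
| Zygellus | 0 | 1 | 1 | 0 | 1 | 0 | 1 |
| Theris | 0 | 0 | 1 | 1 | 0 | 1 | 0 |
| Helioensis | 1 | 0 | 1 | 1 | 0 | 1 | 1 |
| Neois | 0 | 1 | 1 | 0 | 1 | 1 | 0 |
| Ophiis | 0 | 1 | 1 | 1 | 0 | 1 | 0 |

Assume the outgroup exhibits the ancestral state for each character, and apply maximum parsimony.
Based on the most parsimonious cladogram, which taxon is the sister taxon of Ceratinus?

Zygellus

Character polarity is set by the outgroup: the derived state is whichever differs from the outgroup's state, so for Trait 2, Trait 6 the derived state is '0', and for the remaining characters it is '1'.
Trait 1 (derived state '1') is unique to Helioensis (autapomorphy; uninformative for grouping).
Trait 2 (derived state '0') is shared by Helioensis and Theris — a synapomorphy uniting that clade.
All ingroup taxa share the derived state '1' for Trait 3; it defines the ingroup but does not resolve relationships within it.
Only Helioensis, Ophiis, and Theris show the derived state '1' for Trait 4, supporting them as a clade.
Trait 5: derived state '1' in Ceratinus, Neois, and Zygellus only — synapomorphy for {Ceratinus, Neois, Zygellus}.
Trait 6 (derived state '0') is shared by Ceratinus and Zygellus — a synapomorphy uniting that clade.
Trait 7 groups Helioensis and Zygellus, which is incompatible with the clades supported by the remaining characters; treating it as convergent (homoplasy) costs fewer steps than any alternative tree.
Most parsimonious ingroup topology: (((Ceratinus,Zygellus),Neois),((Theris,Helioensis),Ophiis)).
Ceratinus and Zygellus form a cherry on this tree, so they are sister taxa.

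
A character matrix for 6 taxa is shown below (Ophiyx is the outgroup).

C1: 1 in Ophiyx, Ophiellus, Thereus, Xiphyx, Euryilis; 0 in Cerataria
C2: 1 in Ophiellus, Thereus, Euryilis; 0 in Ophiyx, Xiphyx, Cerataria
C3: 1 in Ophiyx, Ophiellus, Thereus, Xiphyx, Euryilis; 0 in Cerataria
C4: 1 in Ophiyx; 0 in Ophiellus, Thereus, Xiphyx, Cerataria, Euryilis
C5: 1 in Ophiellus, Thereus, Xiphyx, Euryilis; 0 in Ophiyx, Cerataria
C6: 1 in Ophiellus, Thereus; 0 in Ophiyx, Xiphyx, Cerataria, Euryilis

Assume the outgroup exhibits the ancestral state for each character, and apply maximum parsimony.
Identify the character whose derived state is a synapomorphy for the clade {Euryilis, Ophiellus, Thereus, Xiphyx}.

C5

Character polarity is set by the outgroup: the derived state is whichever differs from the outgroup's state, so for C1, C3, C4 the derived state is '0', and for the remaining characters it is '1'.
C1: derived state '0' in Cerataria only — an autapomorphy, so it tells us nothing about relationships among taxa.
C2 (derived state '1') is shared by Euryilis, Ophiellus, and Thereus — a synapomorphy uniting that clade.
C3: derived state '0' in Cerataria only — an autapomorphy, so it tells us nothing about relationships among taxa.
C4 (derived state '0') is shared by all ingroup taxa — unites the whole ingroup.
C5 (derived state '1') is shared by Euryilis, Ophiellus, Thereus, and Xiphyx — a synapomorphy uniting that clade.
C6 (derived state '1') is shared by Ophiellus and Thereus — a synapomorphy uniting that clade.
Most parsimonious ingroup topology: ((((Ophiellus,Thereus),Euryilis),Xiphyx),Cerataria).
The clade {Euryilis, Ophiellus, Thereus, Xiphyx} is supported by C5: its derived state '1' occurs in exactly those taxa and in no other taxon (including the outgroup).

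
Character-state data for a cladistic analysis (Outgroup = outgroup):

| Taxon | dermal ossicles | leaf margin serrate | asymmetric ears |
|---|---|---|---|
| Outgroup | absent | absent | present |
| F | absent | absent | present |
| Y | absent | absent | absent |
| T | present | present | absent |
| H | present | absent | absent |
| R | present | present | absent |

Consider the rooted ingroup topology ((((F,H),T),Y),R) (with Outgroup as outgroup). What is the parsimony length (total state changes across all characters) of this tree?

7

Map each character onto ((((F,H),T),Y),R) (rooted by Outgroup) and count the minimum state changes it requires (Fitch parsimony):
dermal ossicles: 3; leaf margin serrate: 2; asymmetric ears: 2.
Total tree length = 7.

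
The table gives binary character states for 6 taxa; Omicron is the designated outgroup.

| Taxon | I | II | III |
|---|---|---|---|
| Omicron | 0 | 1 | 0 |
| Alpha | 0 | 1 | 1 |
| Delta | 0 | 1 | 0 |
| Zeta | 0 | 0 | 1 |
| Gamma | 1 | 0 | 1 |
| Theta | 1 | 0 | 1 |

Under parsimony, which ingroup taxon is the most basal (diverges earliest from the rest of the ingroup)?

Delta

Character polarity is set by the outgroup: the derived state is whichever differs from the outgroup's state, so for II the derived state is '0', and for the remaining characters it is '1'.
Only Gamma and Theta show the derived state '1' for I, supporting them as a clade.
II (derived state '0') is shared by Gamma, Theta, and Zeta — a synapomorphy uniting that clade.
III (derived state '1') is shared by Alpha, Gamma, Theta, and Zeta — a synapomorphy uniting that clade.
Most parsimonious ingroup topology: ((Alpha,(Zeta,(Gamma,Theta))),Delta).
Delta is sister to the clade containing all other ingroup taxa, so it is the earliest-diverging (most basal) ingroup lineage.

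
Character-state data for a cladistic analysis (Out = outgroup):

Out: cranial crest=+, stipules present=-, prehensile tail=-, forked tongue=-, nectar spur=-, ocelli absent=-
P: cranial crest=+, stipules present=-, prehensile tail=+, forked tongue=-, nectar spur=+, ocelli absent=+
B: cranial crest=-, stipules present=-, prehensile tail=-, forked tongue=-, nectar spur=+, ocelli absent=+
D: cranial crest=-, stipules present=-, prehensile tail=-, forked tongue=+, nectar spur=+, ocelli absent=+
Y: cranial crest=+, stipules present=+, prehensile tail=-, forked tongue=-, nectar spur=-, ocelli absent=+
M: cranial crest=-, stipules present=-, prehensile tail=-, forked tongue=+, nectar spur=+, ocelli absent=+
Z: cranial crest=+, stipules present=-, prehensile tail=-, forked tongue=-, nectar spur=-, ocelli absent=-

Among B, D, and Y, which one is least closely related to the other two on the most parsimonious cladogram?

Character polarity is set by the outgroup: the derived state is whichever differs from the outgroup's state, so for cranial crest the derived state is '-', and for the remaining characters it is '+'.
cranial crest: derived state '-' in B, D, and M only — synapomorphy for {B, D, M}.
stipules present (derived state '+') is unique to Y (autapomorphy; uninformative for grouping).
prehensile tail (derived state '+') is unique to P (autapomorphy; uninformative for grouping).
forked tongue: derived state '+' in D and M only — synapomorphy for {D, M}.
Only B, D, M, and P show the derived state '+' for nectar spur, supporting them as a clade.
ocelli absent: derived state '+' in B, D, M, P, and Y only — synapomorphy for {B, D, M, P, Y}.
Most parsimonious ingroup topology: (((P,(B,(D,M))),Y),Z).
D and B share a more recent common ancestor with each other than either does with Y, so Y is the least closely related of the three.

Y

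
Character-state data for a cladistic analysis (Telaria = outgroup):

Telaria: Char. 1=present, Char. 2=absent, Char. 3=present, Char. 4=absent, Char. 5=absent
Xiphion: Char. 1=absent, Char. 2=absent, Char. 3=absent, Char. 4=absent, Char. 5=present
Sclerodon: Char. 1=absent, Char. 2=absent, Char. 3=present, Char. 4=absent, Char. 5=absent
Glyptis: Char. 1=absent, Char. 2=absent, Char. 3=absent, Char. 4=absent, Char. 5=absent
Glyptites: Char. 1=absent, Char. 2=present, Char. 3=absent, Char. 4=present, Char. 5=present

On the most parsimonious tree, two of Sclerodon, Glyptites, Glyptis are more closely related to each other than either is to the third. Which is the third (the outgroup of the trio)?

Character polarity is set by the outgroup: the derived state is whichever differs from the outgroup's state, so for Char. 1, Char. 3 the derived state is 'absent', and for the remaining characters it is 'present'.
All ingroup taxa share the derived state 'absent' for Char. 1; it defines the ingroup but does not resolve relationships within it.
Char. 2: derived state 'present' in Glyptites only — an autapomorphy, so it tells us nothing about relationships among taxa.
Char. 3 (derived state 'absent') is shared by Glyptis, Glyptites, and Xiphion — a synapomorphy uniting that clade.
Char. 4: derived state 'present' in Glyptites only — an autapomorphy, so it tells us nothing about relationships among taxa.
Char. 5: derived state 'present' in Glyptites and Xiphion only — synapomorphy for {Glyptites, Xiphion}.
Most parsimonious ingroup topology: (((Xiphion,Glyptites),Glyptis),Sclerodon).
Glyptites and Glyptis share a more recent common ancestor with each other than either does with Sclerodon, so Sclerodon is the least closely related of the three.

Sclerodon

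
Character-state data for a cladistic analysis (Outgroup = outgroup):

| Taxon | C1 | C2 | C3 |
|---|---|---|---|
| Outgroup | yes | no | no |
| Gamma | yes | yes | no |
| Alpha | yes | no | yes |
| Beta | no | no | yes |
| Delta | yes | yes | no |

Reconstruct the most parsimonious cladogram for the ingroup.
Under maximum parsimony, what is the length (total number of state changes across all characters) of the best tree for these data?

Character polarity is set by the outgroup: the derived state is whichever differs from the outgroup's state, so for C1 the derived state is 'no', and for the remaining characters it is 'yes'.
C1 (derived state 'no') is unique to Beta (autapomorphy; uninformative for grouping).
Only Delta and Gamma show the derived state 'yes' for C2, supporting them as a clade.
C3: derived state 'yes' in Alpha and Beta only — synapomorphy for {Alpha, Beta}.
Most parsimonious ingroup topology: ((Gamma,Delta),(Alpha,Beta)).
Changes per character on this tree: C1: 1; C2: 1; C3: 1.
Total = 3.

3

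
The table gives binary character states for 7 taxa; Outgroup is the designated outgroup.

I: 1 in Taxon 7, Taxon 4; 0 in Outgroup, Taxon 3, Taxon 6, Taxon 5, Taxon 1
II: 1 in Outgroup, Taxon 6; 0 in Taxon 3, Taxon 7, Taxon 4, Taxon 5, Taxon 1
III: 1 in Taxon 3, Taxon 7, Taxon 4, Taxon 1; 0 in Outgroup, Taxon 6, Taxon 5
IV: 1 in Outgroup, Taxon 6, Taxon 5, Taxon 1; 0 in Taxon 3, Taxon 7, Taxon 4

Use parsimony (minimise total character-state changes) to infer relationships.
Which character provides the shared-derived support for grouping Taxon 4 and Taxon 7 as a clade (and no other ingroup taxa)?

Character polarity is set by the outgroup: the derived state is whichever differs from the outgroup's state, so for II, IV the derived state is '0', and for the remaining characters it is '1'.
Only Taxon 4 and Taxon 7 show the derived state '1' for I, supporting them as a clade.
II: derived state '0' in Taxon 1, Taxon 3, Taxon 4, Taxon 5, and Taxon 7 only — synapomorphy for {Taxon 1, Taxon 3, Taxon 4, Taxon 5, Taxon 7}.
III: derived state '1' in Taxon 1, Taxon 3, Taxon 4, and Taxon 7 only — synapomorphy for {Taxon 1, Taxon 3, Taxon 4, Taxon 7}.
Only Taxon 3, Taxon 4, and Taxon 7 show the derived state '0' for IV, supporting them as a clade.
Most parsimonious ingroup topology: ((((Taxon 3,(Taxon 7,Taxon 4)),Taxon 1),Taxon 5),Taxon 6).
The clade {Taxon 4, Taxon 7} is supported by I: its derived state '1' occurs in exactly those taxa and in no other taxon (including the outgroup).

I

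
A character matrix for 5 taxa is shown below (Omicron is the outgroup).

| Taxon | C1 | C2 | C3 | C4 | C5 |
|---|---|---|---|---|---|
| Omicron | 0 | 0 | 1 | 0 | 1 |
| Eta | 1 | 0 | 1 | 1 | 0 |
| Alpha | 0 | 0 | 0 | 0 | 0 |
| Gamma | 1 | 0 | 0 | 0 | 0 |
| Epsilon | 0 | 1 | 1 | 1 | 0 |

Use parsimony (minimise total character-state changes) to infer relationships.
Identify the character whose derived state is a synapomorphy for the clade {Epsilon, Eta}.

Character polarity is set by the outgroup: the derived state is whichever differs from the outgroup's state, so for C3, C5 the derived state is '0', and for the remaining characters it is '1'.
C1 (state '1') occurs in Eta and Gamma but conflicts with the nesting implied by the other characters — most parsimoniously interpreted as homoplasy.
C2: derived state '1' in Epsilon only — an autapomorphy, so it tells us nothing about relationships among taxa.
C3 (derived state '0') is shared by Alpha and Gamma — a synapomorphy uniting that clade.
C4 (derived state '1') is shared by Epsilon and Eta — a synapomorphy uniting that clade.
All ingroup taxa share the derived state '0' for C5; it defines the ingroup but does not resolve relationships within it.
Most parsimonious ingroup topology: ((Eta,Epsilon),(Alpha,Gamma)).
The clade {Epsilon, Eta} is supported by C4: its derived state '1' occurs in exactly those taxa and in no other taxon (including the outgroup).

C4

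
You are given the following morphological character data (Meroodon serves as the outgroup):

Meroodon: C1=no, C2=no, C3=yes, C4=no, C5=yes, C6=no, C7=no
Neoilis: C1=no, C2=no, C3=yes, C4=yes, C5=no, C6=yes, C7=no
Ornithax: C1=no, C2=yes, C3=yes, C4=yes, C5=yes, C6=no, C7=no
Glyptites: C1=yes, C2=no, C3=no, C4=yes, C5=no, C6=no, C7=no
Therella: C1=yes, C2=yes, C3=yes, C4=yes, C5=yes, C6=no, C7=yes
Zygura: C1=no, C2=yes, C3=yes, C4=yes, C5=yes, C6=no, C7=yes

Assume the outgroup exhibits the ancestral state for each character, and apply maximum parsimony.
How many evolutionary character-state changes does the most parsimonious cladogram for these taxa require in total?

Character polarity is set by the outgroup: the derived state is whichever differs from the outgroup's state, so for C3, C5 the derived state is 'no', and for the remaining characters it is 'yes'.
C1 groups Glyptites and Therella, which is incompatible with the clades supported by the remaining characters; treating it as convergent (homoplasy) costs fewer steps than any alternative tree.
C2 (derived state 'yes') is shared by Ornithax, Therella, and Zygura — a synapomorphy uniting that clade.
C3 (derived state 'no') is unique to Glyptites (autapomorphy; uninformative for grouping).
C4 (derived state 'yes') is shared by all ingroup taxa — unites the whole ingroup.
Only Glyptites and Neoilis show the derived state 'no' for C5, supporting them as a clade.
C6 (derived state 'yes') is unique to Neoilis (autapomorphy; uninformative for grouping).
Only Therella and Zygura show the derived state 'yes' for C7, supporting them as a clade.
Most parsimonious ingroup topology: ((Neoilis,Glyptites),(Ornithax,(Therella,Zygura))).
Changes per character on this tree: C1: 2; C2: 1; C3: 1; C4: 1; C5: 1; C6: 1; C7: 1.
Total = 8.

8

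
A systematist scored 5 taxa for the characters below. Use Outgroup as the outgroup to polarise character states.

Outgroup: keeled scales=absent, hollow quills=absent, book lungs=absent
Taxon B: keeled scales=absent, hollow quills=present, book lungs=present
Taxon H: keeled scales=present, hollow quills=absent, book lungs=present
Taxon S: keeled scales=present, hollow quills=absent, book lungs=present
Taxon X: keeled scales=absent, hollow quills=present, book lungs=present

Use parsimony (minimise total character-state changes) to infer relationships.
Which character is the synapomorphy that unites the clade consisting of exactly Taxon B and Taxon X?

The outgroup has state 'absent' for every character, so 'present' is the derived state throughout.
Only Taxon H and Taxon S show the derived state 'present' for keeled scales, supporting them as a clade.
hollow quills (derived state 'present') is shared by Taxon B and Taxon X — a synapomorphy uniting that clade.
All ingroup taxa share the derived state 'present' for book lungs; it defines the ingroup but does not resolve relationships within it.
Most parsimonious ingroup topology: ((Taxon B,Taxon X),(Taxon H,Taxon S)).
The clade {Taxon B, Taxon X} is supported by hollow quills: its derived state 'present' occurs in exactly those taxa and in no other taxon (including the outgroup).

hollow quills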